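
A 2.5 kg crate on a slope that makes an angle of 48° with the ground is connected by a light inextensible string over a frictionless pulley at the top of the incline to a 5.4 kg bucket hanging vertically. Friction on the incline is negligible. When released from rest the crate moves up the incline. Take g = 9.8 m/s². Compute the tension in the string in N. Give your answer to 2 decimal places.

For the crate on the incline: the weight component along the slope is m₁g sin 48° = 2.5 × 9.8 × 0.7431 = 18.206 N and the normal force is N = m₁g cos 48° = 16.394 N.
Newton's second law for the crate (up-slope positive): T − 18.206 = 2.5 a. For the hanging bucket (downward positive): 5.4 × 9.8 − T = 5.4 a.
Adding the two equations eliminates T: 34.714 = 7.9 a, so a = 4.3942 m/s².
Then from the hanging bucket's equation, T = 5.4 × (9.8 − 4.3942) = 29.191 N.

29.19 N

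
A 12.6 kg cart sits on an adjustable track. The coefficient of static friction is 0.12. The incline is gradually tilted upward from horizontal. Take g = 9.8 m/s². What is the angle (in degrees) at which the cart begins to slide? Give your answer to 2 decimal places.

At the threshold of sliding, static friction is at its maximum μ_s N and exactly balances the weight component along the incline: mg sin θ = μ_s mg cos θ.
Hence tan θ = μ_s = 0.12, so θ = arctan(0.12) = 6.8428°.

6.84°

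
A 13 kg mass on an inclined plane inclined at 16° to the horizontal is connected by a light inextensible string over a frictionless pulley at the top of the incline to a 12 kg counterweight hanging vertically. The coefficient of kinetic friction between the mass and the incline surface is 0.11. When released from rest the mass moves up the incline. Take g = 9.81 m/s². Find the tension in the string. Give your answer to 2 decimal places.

84.56 N

For the mass on the incline: the weight component along the slope is m₁g sin 16° = 13 × 9.81 × 0.2756 = 35.147 N and the normal force is N = m₁g cos 16° = 122.590 N.
Kinetic friction opposes the mass's motion up the incline: f = μN = 0.11 × 122.590 = 13.485 N acting down the slope.
Newton's second law for the mass (up-slope positive): T − 35.147 − 13.485 = 13 a. For the hanging counterweight (downward positive): 12 × 9.81 − T = 12 a.
Adding the two equations eliminates T: 69.088 = 25 a, so a = 2.7635 m/s².
Then from the hanging counterweight's equation, T = 12 × (9.81 − 2.7635) = 84.558 N.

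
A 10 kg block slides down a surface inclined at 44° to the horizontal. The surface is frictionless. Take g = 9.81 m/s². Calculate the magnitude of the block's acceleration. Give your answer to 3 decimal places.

Resolving the weight along the incline: the component pulling the block down the slope is mg sin 44° = 10 × 9.81 × 0.6947 = 68.150 N, and the normal force is N = mg cos 44° = 10 × 9.81 × 0.7193 = 70.563 N.
With no friction the net force along the incline is 68.150 N, so a = g sin 44° = 68.150 / 10 = 6.8150 m/s².

6.815 m/s²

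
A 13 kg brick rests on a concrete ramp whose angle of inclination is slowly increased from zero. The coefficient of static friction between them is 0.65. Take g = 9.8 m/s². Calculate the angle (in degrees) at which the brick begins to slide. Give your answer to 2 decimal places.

33.02°

At the threshold of sliding, static friction is at its maximum μ_s N and exactly balances the weight component along the incline: mg sin θ = μ_s mg cos θ.
Hence tan θ = μ_s = 0.65, so θ = arctan(0.65) = 33.0239°.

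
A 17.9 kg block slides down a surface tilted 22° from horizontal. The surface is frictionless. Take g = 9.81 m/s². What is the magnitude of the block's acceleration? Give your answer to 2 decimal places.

Resolving the weight along the incline: the component pulling the block down the slope is mg sin 22° = 17.9 × 9.81 × 0.3746 = 65.779 N, and the normal force is N = mg cos 22° = 17.9 × 9.81 × 0.9272 = 162.815 N.
With no friction the net force along the incline is 65.779 N, so a = g sin 22° = 65.779 / 17.9 = 3.6748 m/s².

3.67 m/s²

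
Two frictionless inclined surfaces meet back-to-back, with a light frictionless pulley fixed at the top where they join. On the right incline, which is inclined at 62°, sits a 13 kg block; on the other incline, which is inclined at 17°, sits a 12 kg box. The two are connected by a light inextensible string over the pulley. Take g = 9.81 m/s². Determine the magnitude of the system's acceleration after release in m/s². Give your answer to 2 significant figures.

Resolve each weight along its own incline: the 13 kg mass has component 13 × 9.81 × sin 62° = 112.602 N down its slope, and the 12 kg mass has 12 × 9.81 × sin 17° = 34.418 N down its slope.
The 13 kg side's 112.602 N exceeds the other side's 34.418 N, so that mass slides down and the 12 kg mass slides up. Taking that direction as positive, Newton's second law for the whole system gives 112.602 − 34.418 = (13 + 12) a, so a = 78.184 / 25 = 3.1274 m/s².

3.1 m/s²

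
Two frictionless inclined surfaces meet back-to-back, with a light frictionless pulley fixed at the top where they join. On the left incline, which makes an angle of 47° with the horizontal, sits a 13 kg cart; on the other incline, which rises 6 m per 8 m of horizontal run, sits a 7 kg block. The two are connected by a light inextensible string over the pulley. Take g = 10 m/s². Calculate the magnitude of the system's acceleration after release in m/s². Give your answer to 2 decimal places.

Resolve each weight along its own incline: the 13 kg mass has component 13 × 10 × sin 47° = 95.076 N down its slope, and the 7 kg mass has 7 × 10 × sin 36.87° = 42.000 N down its slope.
The 13 kg side's 95.076 N exceeds the other side's 42.000 N, so that mass slides down and the 7 kg mass slides up. Taking that direction as positive, Newton's second law for the whole system gives 95.076 − 42.000 = (13 + 7) a, so a = 53.076 / 20 = 2.6538 m/s².

2.65 m/s²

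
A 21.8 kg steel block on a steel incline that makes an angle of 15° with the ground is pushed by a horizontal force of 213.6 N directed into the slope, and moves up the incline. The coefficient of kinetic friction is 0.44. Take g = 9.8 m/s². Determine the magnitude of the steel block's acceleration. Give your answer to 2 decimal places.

1.65 m/s²

The horizontal push has components F cos 15° = 213.6 × 0.9659 = 206.316 N up the incline and F sin 15° = 213.6 × 0.2588 = 55.280 N pressing into the surface.
The normal force is therefore N = mg cos 15° + F sin 15° = 206.355 + 55.280 = 261.635 N, and kinetic friction down the slope is μN = 0.44 × 261.635 = 115.119 N.
Along the incline: F cos 15° − mg sin 15° − μN = ma, so 206.316 − 55.290 − 115.119 = 21.8 a, giving a = 1.6471 m/s².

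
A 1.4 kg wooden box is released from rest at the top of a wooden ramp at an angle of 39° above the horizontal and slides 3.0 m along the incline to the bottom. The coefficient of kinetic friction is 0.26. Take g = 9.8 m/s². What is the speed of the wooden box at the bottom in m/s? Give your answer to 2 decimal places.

The weight component along the incline is mg sin 39° = 8.634 N and the normal force is N = mg cos 39° = 10.662 N.
Friction up the slope is f = μN = 0.26 × 10.662 = 2.772 N, so the net downslope force is 8.634 − 2.772 = 5.862 N and a = 5.862 / 1.4 = 4.1871 m/s².
Starting from rest over a distance of 3.0 m, v² = 2aL = 2 × 4.1871 × 3.0 = 25.1226, so v = 5.0122 m/s.

5.01 m/s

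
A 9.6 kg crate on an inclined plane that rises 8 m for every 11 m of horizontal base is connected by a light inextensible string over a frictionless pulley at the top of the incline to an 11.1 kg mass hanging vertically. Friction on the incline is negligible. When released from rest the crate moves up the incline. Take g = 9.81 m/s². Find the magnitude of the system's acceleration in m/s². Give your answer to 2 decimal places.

For the crate on the incline: the weight component along the slope is m₁g sin 36.03° = 9.6 × 9.81 × 0.5882 = 55.394 N and the normal force is N = m₁g cos 36.03° = 76.164 N.
Newton's second law for the crate (up-slope positive): T − 55.394 = 9.6 a. For the hanging mass (downward positive): 11.1 × 9.81 − T = 11.1 a.
Adding the two equations eliminates T: 53.497 = 20.7 a, so a = 2.5844 m/s².

2.58 m/s²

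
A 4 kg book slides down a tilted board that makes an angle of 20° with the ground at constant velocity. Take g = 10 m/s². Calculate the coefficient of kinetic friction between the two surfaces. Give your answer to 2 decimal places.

0.36

At constant velocity the net force along the incline is zero: mg sin 20° = μ mg cos 20°.
So μ = tan 20° = 0.3420 / 0.9397 = 0.3639.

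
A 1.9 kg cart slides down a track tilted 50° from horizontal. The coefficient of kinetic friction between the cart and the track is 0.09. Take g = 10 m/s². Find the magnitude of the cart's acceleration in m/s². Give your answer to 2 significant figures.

7.1 m/s²

Resolving the weight along the incline: the component pulling the cart down the slope is mg sin 50° = 1.9 × 10 × 0.7660 = 14.554 N, and the normal force is N = mg cos 50° = 1.9 × 10 × 0.6428 = 12.213 N.
Kinetic friction acts up the slope with magnitude f = μN = 0.09 × 12.213 = 1.099 N.
Net force along the incline is 14.554 − 1.099 = 13.455 N, so a = 13.455 / 1.9 = 7.0816 m/s².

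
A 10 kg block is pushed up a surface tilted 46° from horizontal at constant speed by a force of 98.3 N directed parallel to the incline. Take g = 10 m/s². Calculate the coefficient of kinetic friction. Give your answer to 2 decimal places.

At constant speed ΣF = 0 along the incline. The applied 98.3 N acts up the slope; the weight component mg sin 46° = 71.934 N and kinetic friction μN both act down the slope.
So 98.3 = 71.934 + μ × 69.466, giving μ = (98.3 − 71.934) / 69.466 = 0.3796.

0.38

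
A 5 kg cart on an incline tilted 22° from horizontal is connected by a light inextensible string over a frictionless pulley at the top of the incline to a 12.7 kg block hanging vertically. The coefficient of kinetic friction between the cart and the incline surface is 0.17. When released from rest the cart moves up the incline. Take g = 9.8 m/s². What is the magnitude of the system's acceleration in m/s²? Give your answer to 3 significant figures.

5.56 m/s²

For the cart on the incline: the weight component along the slope is m₁g sin 22° = 5 × 9.8 × 0.3746 = 18.355 N and the normal force is N = m₁g cos 22° = 45.432 N.
Kinetic friction opposes the cart's motion up the incline: f = μN = 0.17 × 45.432 = 7.723 N acting down the slope.
Newton's second law for the cart (up-slope positive): T − 18.355 − 7.723 = 5 a. For the hanging block (downward positive): 12.7 × 9.8 − T = 12.7 a.
Adding the two equations eliminates T: 98.382 = 17.7 a, so a = 5.5583 m/s².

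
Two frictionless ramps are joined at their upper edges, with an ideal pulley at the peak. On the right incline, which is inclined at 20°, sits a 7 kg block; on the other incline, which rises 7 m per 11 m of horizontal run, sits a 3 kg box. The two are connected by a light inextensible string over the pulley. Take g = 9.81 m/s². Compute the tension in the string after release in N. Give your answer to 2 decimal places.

Resolve each weight along its own incline: the 7 kg mass has component 7 × 9.81 × sin 20° = 23.487 N down its slope, and the 3 kg mass has 3 × 9.81 × sin 32.47° = 15.800 N down its slope.
The 7 kg side's 23.487 N exceeds the other side's 15.800 N, so that mass slides down and the 3 kg mass slides up. Taking that direction as positive, Newton's second law for the whole system gives 23.487 − 15.800 = (7 + 3) a, so a = 7.687 / 10 = 0.7687 m/s².
For the 3 kg mass (up-slope positive): T − 15.800 = 3 × 0.7687, so T = 18.106 N.

18.11 N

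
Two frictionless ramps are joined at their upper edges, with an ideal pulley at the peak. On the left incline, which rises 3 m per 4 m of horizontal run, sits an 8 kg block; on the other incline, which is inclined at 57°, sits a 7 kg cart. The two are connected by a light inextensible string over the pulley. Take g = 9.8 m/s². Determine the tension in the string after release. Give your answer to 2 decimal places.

Resolve each weight along its own incline: the 8 kg mass has component 8 × 9.8 × sin 36.87° = 47.040 N down its slope, and the 7 kg mass has 7 × 9.8 × sin 57° = 57.533 N down its slope.
The 7 kg side's 57.533 N exceeds the other side's 47.040 N, so that mass slides down and the 8 kg mass slides up. Taking that direction as positive, Newton's second law for the whole system gives 57.533 − 47.040 = (8 + 7) a, so a = 10.493 / 15 = 0.6995 m/s².
For the 8 kg mass (up-slope positive): T − 47.040 = 8 × 0.6995, so T = 52.636 N.

52.64 N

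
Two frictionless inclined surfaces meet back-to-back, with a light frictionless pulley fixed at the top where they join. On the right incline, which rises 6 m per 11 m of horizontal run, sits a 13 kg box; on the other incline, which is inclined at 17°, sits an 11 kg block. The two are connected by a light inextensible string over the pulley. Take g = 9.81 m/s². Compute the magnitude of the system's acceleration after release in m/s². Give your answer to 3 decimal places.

Resolve each weight along its own incline: the 13 kg mass has component 13 × 9.81 × sin 28.61° = 61.068 N down its slope, and the 11 kg mass has 11 × 9.81 × sin 17° = 31.550 N down its slope.
The 13 kg side's 61.068 N exceeds the other side's 31.550 N, so that mass slides down and the 11 kg mass slides up. Taking that direction as positive, Newton's second law for the whole system gives 61.068 − 31.550 = (13 + 11) a, so a = 29.518 / 24 = 1.2299 m/s².

1.230 m/s²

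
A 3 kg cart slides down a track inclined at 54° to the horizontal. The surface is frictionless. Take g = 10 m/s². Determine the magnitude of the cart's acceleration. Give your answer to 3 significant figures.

Resolving the weight along the incline: the component pulling the cart down the slope is mg sin 54° = 3 × 10 × 0.8090 = 24.270 N, and the normal force is N = mg cos 54° = 3 × 10 × 0.5878 = 17.634 N.
With no friction the net force along the incline is 24.270 N, so a = g sin 54° = 24.270 / 3 = 8.0900 m/s².

8.09 m/s²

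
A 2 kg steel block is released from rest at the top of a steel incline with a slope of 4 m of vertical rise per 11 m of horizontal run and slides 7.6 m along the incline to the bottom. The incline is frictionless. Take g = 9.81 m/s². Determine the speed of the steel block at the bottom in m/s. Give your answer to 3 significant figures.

7.14 m/s

The weight component along the incline is mg sin 19.98° = 6.705 N and the normal force is N = mg cos 19.98° = 18.439 N.
With no friction, a = g sin 19.98° = 3.3525 m/s².
Starting from rest over a distance of 7.6 m, v² = 2aL = 2 × 3.3525 × 7.6 = 50.9580, so v = 7.1385 m/s.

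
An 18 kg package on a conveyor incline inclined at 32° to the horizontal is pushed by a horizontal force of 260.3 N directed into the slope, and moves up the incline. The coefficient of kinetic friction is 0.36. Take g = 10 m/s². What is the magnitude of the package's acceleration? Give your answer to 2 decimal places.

The horizontal push has components F cos 32° = 260.3 × 0.8480 = 220.734 N up the incline and F sin 32° = 260.3 × 0.5299 = 137.933 N pressing into the surface.
The normal force is therefore N = mg cos 32° + F sin 32° = 152.640 + 137.933 = 290.573 N, and kinetic friction down the slope is μN = 0.36 × 290.573 = 104.606 N.
Along the incline: F cos 32° − mg sin 32° − μN = ma, so 220.734 − 95.382 − 104.606 = 18 a, giving a = 1.1526 m/s².

1.15 m/s²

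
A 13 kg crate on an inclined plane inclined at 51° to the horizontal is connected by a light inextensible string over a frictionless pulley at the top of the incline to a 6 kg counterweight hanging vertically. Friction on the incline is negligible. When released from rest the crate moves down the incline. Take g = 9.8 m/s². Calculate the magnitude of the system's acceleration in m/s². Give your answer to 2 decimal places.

For the crate on the incline: the weight component along the slope is m₁g sin 51° = 13 × 9.8 × 0.7771 = 99.003 N and the normal force is N = m₁g cos 51° = 80.175 N.
Newton's second law for the crate (down-slope positive): 99.003 − T = 13 a. For the hanging counterweight (upward positive): T − 6 × 9.8 = 6 a.
Adding the two equations eliminates T: 40.203 = 19 a, so a = 2.1159 m/s².

2.12 m/s²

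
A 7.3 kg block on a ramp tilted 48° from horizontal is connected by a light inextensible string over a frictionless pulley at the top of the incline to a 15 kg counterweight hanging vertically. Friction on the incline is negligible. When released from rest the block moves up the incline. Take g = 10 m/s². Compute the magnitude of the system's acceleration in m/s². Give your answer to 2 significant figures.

For the block on the incline: the weight component along the slope is m₁g sin 48° = 7.3 × 10 × 0.7431 = 54.246 N and the normal force is N = m₁g cos 48° = 48.847 N.
Newton's second law for the block (up-slope positive): T − 54.246 = 7.3 a. For the hanging counterweight (downward positive): 15 × 10 − T = 15 a.
Adding the two equations eliminates T: 95.754 = 22.3 a, so a = 4.2939 m/s².

4.3 m/s²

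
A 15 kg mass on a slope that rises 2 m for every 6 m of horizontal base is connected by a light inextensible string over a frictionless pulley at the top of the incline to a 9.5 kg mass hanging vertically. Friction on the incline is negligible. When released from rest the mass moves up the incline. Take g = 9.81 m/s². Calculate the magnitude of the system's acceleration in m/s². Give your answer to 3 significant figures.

1.90 m/s²

For the mass on the incline: the weight component along the slope is m₁g sin 18.43° = 15 × 9.81 × 0.3162 = 46.529 N and the normal force is N = m₁g cos 18.43° = 139.599 N.
Newton's second law for the mass (up-slope positive): T − 46.529 = 15 a. For the hanging mass (downward positive): 9.5 × 9.81 − T = 9.5 a.
Adding the two equations eliminates T: 46.666 = 24.5 a, so a = 1.9047 m/s².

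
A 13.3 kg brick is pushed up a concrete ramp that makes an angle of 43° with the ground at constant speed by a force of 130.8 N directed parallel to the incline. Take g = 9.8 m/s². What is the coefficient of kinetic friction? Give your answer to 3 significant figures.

At constant speed ΣF = 0 along the incline. The applied 130.8 N acts up the slope; the weight component mg sin 43° = 88.892 N and kinetic friction μN both act down the slope.
So 130.8 = 88.892 + μ × 95.325, giving μ = (130.8 − 88.892) / 95.325 = 0.4396.

0.440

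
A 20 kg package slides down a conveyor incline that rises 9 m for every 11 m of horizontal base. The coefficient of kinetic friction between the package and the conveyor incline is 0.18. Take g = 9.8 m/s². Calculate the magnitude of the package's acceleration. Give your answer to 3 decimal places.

Resolving the weight along the incline: the component pulling the package down the slope is mg sin 39.29° = 20 × 9.8 × 0.6332 = 124.107 N, and the normal force is N = mg cos 39.29° = 20 × 9.8 × 0.7740 = 151.704 N.
Kinetic friction acts up the slope with magnitude f = μN = 0.18 × 151.704 = 27.307 N.
Net force along the incline is 124.107 − 27.307 = 96.800 N, so a = 96.800 / 20 = 4.8400 m/s².

4.840 m/s²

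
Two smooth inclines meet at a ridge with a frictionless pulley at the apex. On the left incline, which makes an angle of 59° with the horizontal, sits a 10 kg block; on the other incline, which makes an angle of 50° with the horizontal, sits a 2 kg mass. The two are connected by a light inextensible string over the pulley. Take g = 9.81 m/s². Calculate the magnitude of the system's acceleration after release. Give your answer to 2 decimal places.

5.75 m/s²

Resolve each weight along its own incline: the 10 kg mass has component 10 × 9.81 × sin 59° = 84.088 N down its slope, and the 2 kg mass has 2 × 9.81 × sin 50° = 15.030 N down its slope.
The 10 kg side's 84.088 N exceeds the other side's 15.030 N, so that mass slides down and the 2 kg mass slides up. Taking that direction as positive, Newton's second law for the whole system gives 84.088 − 15.030 = (10 + 2) a, so a = 69.058 / 12 = 5.7548 m/s².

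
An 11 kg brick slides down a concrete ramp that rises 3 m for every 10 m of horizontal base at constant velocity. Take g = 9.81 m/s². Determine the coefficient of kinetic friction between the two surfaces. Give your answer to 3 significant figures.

0.300

At constant velocity the net force along the incline is zero: mg sin 16.70° = μ mg cos 16.70°.
So μ = tan 16.70° = 0.2873 / 0.9578 = 0.3000.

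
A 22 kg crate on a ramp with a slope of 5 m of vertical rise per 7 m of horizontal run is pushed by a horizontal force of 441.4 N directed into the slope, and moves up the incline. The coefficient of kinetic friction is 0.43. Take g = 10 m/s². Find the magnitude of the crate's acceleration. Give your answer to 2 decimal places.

2.00 m/s²

The horizontal push has components F cos 35.54° = 441.4 × 0.8137 = 359.167 N up the incline and F sin 35.54° = 441.4 × 0.5812 = 256.542 N pressing into the surface.
The normal force is therefore N = mg cos 35.54° + F sin 35.54° = 179.014 + 256.542 = 435.556 N, and kinetic friction down the slope is μN = 0.43 × 435.556 = 187.289 N.
Along the incline: F cos 35.54° − mg sin 35.54° − μN = ma, so 359.167 − 127.864 − 187.289 = 22 a, giving a = 2.0006 m/s².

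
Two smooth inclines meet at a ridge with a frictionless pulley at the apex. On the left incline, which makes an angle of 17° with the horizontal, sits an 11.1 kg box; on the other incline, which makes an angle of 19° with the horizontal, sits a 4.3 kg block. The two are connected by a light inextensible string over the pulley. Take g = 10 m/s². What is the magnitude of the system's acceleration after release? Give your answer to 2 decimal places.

Resolve each weight along its own incline: the 11.1 kg mass has component 11.1 × 10 × sin 17° = 32.453 N down its slope, and the 4.3 kg mass has 4.3 × 10 × sin 19° = 13.999 N down its slope.
The 11.1 kg side's 32.453 N exceeds the other side's 13.999 N, so that mass slides down and the 4.3 kg mass slides up. Taking that direction as positive, Newton's second law for the whole system gives 32.453 − 13.999 = (11.1 + 4.3) a, so a = 18.454 / 15.4 = 1.1983 m/s².

1.20 m/s²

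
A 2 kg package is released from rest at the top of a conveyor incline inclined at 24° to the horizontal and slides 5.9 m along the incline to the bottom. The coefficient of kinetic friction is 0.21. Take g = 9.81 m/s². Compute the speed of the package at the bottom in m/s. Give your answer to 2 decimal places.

The weight component along the incline is mg sin 24° = 7.980 N and the normal force is N = mg cos 24° = 17.924 N.
Friction up the slope is f = μN = 0.21 × 17.924 = 3.764 N, so the net downslope force is 7.980 − 3.764 = 4.216 N and a = 4.216 / 2 = 2.1080 m/s².
Starting from rest over a distance of 5.9 m, v² = 2aL = 2 × 2.1080 × 5.9 = 24.8744, so v = 4.9874 m/s.

4.99 m/s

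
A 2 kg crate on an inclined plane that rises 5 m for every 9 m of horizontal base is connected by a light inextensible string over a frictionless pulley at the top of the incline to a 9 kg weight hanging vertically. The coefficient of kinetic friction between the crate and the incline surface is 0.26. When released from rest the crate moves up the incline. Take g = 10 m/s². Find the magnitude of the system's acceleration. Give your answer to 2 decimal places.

6.89 m/s²

For the crate on the incline: the weight component along the slope is m₁g sin 29.05° = 2 × 10 × 0.4856 = 9.712 N and the normal force is N = m₁g cos 29.05° = 17.483 N.
Kinetic friction opposes the crate's motion up the incline: f = μN = 0.26 × 17.483 = 4.546 N acting down the slope.
Newton's second law for the crate (up-slope positive): T − 9.712 − 4.546 = 2 a. For the hanging weight (downward positive): 9 × 10 − T = 9 a.
Adding the two equations eliminates T: 75.742 = 11 a, so a = 6.8856 m/s².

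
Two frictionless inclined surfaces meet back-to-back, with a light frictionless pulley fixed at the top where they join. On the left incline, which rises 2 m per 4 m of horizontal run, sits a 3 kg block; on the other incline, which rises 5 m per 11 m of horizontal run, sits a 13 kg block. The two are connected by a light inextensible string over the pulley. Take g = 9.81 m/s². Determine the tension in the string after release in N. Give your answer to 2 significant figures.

Resolve each weight along its own incline: the 3 kg mass has component 3 × 9.81 × sin 26.57° = 13.161 N down its slope, and the 13 kg mass has 13 × 9.81 × sin 24.44° = 52.772 N down its slope.
The 13 kg side's 52.772 N exceeds the other side's 13.161 N, so that mass slides down and the 3 kg mass slides up. Taking that direction as positive, Newton's second law for the whole system gives 52.772 − 13.161 = (3 + 13) a, so a = 39.611 / 16 = 2.4757 m/s².
For the 3 kg mass (up-slope positive): T − 13.161 = 3 × 2.4757, so T = 20.588 N.

21 N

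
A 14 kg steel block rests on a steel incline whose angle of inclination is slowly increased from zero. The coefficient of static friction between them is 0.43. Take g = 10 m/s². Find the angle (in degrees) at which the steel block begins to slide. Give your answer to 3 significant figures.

At the threshold of sliding, static friction is at its maximum μ_s N and exactly balances the weight component along the incline: mg sin θ = μ_s mg cos θ.
Hence tan θ = μ_s = 0.43, so θ = arctan(0.43) = 23.2677°.

23.3°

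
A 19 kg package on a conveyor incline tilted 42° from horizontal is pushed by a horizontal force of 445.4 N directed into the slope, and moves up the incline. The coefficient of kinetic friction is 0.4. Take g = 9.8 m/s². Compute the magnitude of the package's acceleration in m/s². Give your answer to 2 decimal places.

1.68 m/s²

The horizontal push has components F cos 42° = 445.4 × 0.7431 = 330.977 N up the incline and F sin 42° = 445.4 × 0.6691 = 298.017 N pressing into the surface.
The normal force is therefore N = mg cos 42° + F sin 42° = 138.365 + 298.017 = 436.382 N, and kinetic friction down the slope is μN = 0.4 × 436.382 = 174.553 N.
Along the incline: F cos 42° − mg sin 42° − μN = ma, so 330.977 − 124.586 − 174.553 = 19 a, giving a = 1.6757 m/s².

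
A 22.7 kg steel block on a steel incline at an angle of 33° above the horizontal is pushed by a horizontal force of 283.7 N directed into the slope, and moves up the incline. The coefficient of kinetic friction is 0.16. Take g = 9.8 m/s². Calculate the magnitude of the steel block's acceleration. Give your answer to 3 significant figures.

2.74 m/s²

The horizontal push has components F cos 33° = 283.7 × 0.8387 = 237.939 N up the incline and F sin 33° = 283.7 × 0.5446 = 154.503 N pressing into the surface.
The normal force is therefore N = mg cos 33° + F sin 33° = 186.577 + 154.503 = 341.080 N, and kinetic friction down the slope is μN = 0.16 × 341.080 = 54.573 N.
Along the incline: F cos 33° − mg sin 33° − μN = ma, so 237.939 − 121.152 − 54.573 = 22.7 a, giving a = 2.7407 m/s².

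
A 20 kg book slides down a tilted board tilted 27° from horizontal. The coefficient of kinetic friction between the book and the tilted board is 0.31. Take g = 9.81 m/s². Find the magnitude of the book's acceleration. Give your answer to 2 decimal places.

Resolving the weight along the incline: the component pulling the book down the slope is mg sin 27° = 20 × 9.81 × 0.4540 = 89.075 N, and the normal force is N = mg cos 27° = 20 × 9.81 × 0.8910 = 174.814 N.
Kinetic friction acts up the slope with magnitude f = μN = 0.31 × 174.814 = 54.192 N.
Net force along the incline is 89.075 − 54.192 = 34.883 N, so a = 34.883 / 20 = 1.7442 m/s².

1.74 m/s²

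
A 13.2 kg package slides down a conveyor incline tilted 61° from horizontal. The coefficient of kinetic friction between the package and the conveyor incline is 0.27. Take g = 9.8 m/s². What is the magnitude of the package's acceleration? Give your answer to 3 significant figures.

Resolving the weight along the incline: the component pulling the package down the slope is mg sin 61° = 13.2 × 9.8 × 0.8746 = 113.138 N, and the normal force is N = mg cos 61° = 13.2 × 9.8 × 0.4848 = 62.714 N.
Kinetic friction acts up the slope with magnitude f = μN = 0.27 × 62.714 = 16.933 N.
Net force along the incline is 113.138 − 16.933 = 96.205 N, so a = 96.205 / 13.2 = 7.2883 m/s².

7.29 m/s²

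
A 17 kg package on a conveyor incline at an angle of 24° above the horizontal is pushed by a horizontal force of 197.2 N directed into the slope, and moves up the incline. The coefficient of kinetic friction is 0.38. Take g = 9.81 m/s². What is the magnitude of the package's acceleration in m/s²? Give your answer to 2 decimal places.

The horizontal push has components F cos 24° = 197.2 × 0.9135 = 180.142 N up the incline and F sin 24° = 197.2 × 0.4067 = 80.201 N pressing into the surface.
The normal force is therefore N = mg cos 24° + F sin 24° = 152.344 + 80.201 = 232.545 N, and kinetic friction down the slope is μN = 0.38 × 232.545 = 88.367 N.
Along the incline: F cos 24° − mg sin 24° − μN = ma, so 180.142 − 67.825 − 88.367 = 17 a, giving a = 1.4088 m/s².

1.41 m/s²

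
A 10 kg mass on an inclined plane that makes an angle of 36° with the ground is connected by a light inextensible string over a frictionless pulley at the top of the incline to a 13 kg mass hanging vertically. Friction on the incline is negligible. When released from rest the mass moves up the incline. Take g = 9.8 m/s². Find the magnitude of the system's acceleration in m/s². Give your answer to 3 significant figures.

For the mass on the incline: the weight component along the slope is m₁g sin 36° = 10 × 9.8 × 0.5878 = 57.604 N and the normal force is N = m₁g cos 36° = 79.284 N.
Newton's second law for the mass (up-slope positive): T − 57.604 = 10 a. For the hanging mass (downward positive): 13 × 9.8 − T = 13 a.
Adding the two equations eliminates T: 69.796 = 23 a, so a = 3.0346 m/s².

3.03 m/s²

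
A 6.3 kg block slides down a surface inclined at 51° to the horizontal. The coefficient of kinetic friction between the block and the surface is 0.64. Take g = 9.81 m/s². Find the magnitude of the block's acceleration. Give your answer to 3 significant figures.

3.67 m/s²

Resolving the weight along the incline: the component pulling the block down the slope is mg sin 51° = 6.3 × 9.81 × 0.7771 = 48.027 N, and the normal force is N = mg cos 51° = 6.3 × 9.81 × 0.6293 = 38.893 N.
Kinetic friction acts up the slope with magnitude f = μN = 0.64 × 38.893 = 24.892 N.
Net force along the incline is 48.027 − 24.892 = 23.135 N, so a = 23.135 / 6.3 = 3.6722 m/s².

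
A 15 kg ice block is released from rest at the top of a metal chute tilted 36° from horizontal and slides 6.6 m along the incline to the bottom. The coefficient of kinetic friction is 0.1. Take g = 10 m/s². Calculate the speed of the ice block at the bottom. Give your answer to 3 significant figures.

8.18 m/s

The weight component along the incline is mg sin 36° = 88.168 N and the normal force is N = mg cos 36° = 121.353 N.
Friction up the slope is f = μN = 0.1 × 121.353 = 12.135 N, so the net downslope force is 88.168 − 12.135 = 76.033 N and a = 76.033 / 15 = 5.0689 m/s².
Starting from rest over a distance of 6.6 m, v² = 2aL = 2 × 5.0689 × 6.6 = 66.9095, so v = 8.1798 m/s.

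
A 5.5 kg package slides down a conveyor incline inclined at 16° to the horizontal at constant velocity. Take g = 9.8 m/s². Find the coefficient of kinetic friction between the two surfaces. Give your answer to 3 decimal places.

At constant velocity the net force along the incline is zero: mg sin 16° = μ mg cos 16°.
So μ = tan 16° = 0.2756 / 0.9613 = 0.2867.

0.287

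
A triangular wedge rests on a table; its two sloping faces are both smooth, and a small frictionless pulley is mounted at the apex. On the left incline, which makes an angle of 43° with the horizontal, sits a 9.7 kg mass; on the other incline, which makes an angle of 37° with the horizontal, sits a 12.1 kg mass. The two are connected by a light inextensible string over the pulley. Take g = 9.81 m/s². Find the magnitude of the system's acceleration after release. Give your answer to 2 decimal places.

Resolve each weight along its own incline: the 9.7 kg mass has component 9.7 × 9.81 × sin 43° = 64.897 N down its slope, and the 12.1 kg mass has 12.1 × 9.81 × sin 37° = 71.436 N down its slope.
The 12.1 kg side's 71.436 N exceeds the other side's 64.897 N, so that mass slides down and the 9.7 kg mass slides up. Taking that direction as positive, Newton's second law for the whole system gives 71.436 − 64.897 = (9.7 + 12.1) a, so a = 6.539 / 21.8 = 0.3000 m/s².

0.30 m/s²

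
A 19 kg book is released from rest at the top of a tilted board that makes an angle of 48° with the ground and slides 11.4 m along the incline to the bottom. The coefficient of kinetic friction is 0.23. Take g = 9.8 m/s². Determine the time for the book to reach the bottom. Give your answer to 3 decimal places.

1.987 s

The weight component along the incline is mg sin 48° = 138.374 N and the normal force is N = mg cos 48° = 124.592 N.
Friction up the slope is f = μN = 0.23 × 124.592 = 28.656 N, so the net downslope force is 138.374 − 28.656 = 109.718 N and a = 109.718 / 19 = 5.7746 m/s².
Starting from rest, L = ½at², so t = √(2L/a) = √(2 × 11.4 / 5.7746) = 1.9870 s.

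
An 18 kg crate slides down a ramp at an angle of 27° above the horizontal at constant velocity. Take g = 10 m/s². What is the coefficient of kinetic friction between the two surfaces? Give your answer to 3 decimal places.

At constant velocity the net force along the incline is zero: mg sin 27° = μ mg cos 27°.
So μ = tan 27° = 0.4540 / 0.8910 = 0.5095.

0.510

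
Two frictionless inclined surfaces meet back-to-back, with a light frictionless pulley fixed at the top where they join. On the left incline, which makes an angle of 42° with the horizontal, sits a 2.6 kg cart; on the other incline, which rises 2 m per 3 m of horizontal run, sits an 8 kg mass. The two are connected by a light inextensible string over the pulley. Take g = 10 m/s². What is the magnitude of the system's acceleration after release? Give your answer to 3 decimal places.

Resolve each weight along its own incline: the 2.6 kg mass has component 2.6 × 10 × sin 42° = 17.397 N down its slope, and the 8 kg mass has 8 × 10 × sin 33.69° = 44.376 N down its slope.
The 8 kg side's 44.376 N exceeds the other side's 17.397 N, so that mass slides down and the 2.6 kg mass slides up. Taking that direction as positive, Newton's second law for the whole system gives 44.376 − 17.397 = (2.6 + 8) a, so a = 26.979 / 10.6 = 2.5452 m/s².

2.545 m/s²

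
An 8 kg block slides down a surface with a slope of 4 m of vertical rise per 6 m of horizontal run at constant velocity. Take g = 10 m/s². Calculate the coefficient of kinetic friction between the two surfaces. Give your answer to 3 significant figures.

At constant velocity the net force along the incline is zero: mg sin 33.69° = μ mg cos 33.69°.
So μ = tan 33.69° = 0.5547 / 0.8321 = 0.6666.

0.667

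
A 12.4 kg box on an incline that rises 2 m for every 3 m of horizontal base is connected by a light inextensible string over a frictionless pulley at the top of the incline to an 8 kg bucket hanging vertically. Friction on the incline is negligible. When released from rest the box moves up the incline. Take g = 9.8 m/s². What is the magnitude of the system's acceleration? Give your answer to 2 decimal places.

0.54 m/s²

For the box on the incline: the weight component along the slope is m₁g sin 33.69° = 12.4 × 9.8 × 0.5547 = 67.407 N and the normal force is N = m₁g cos 33.69° = 101.111 N.
Newton's second law for the box (up-slope positive): T − 67.407 = 12.4 a. For the hanging bucket (downward positive): 8 × 9.8 − T = 8 a.
Adding the two equations eliminates T: 10.993 = 20.4 a, so a = 0.5389 m/s².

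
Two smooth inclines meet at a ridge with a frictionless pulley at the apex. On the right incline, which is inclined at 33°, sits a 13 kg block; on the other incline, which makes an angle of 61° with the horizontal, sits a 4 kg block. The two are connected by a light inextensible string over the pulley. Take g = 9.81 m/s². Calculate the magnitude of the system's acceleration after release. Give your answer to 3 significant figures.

Resolve each weight along its own incline: the 13 kg mass has component 13 × 9.81 × sin 33° = 69.458 N down its slope, and the 4 kg mass has 4 × 9.81 × sin 61° = 34.320 N down its slope.
The 13 kg side's 69.458 N exceeds the other side's 34.320 N, so that mass slides down and the 4 kg mass slides up. Taking that direction as positive, Newton's second law for the whole system gives 69.458 − 34.320 = (13 + 4) a, so a = 35.138 / 17 = 2.0669 m/s².

2.07 m/s²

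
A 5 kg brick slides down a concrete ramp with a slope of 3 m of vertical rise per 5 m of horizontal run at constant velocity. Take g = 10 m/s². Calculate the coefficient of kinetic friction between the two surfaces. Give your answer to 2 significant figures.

At constant velocity the net force along the incline is zero: mg sin 30.96° = μ mg cos 30.96°.
So μ = tan 30.96° = 0.5145 / 0.8575 = 0.6000.

0.60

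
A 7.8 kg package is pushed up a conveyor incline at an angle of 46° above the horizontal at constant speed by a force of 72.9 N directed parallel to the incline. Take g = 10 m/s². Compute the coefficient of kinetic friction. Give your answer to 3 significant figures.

0.310

At constant speed ΣF = 0 along the incline. The applied 72.9 N acts up the slope; the weight component mg sin 46° = 56.109 N and kinetic friction μN both act down the slope.
So 72.9 = 56.109 + μ × 54.183, giving μ = (72.9 − 56.109) / 54.183 = 0.3099.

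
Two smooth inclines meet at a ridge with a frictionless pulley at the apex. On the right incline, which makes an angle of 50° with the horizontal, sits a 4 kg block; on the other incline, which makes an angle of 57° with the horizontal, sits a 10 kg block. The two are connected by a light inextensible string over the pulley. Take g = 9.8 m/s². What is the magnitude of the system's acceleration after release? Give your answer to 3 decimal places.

3.726 m/s²

Resolve each weight along its own incline: the 4 kg mass has component 4 × 9.8 × sin 50° = 30.029 N down its slope, and the 10 kg mass has 10 × 9.8 × sin 57° = 82.190 N down its slope.
The 10 kg side's 82.190 N exceeds the other side's 30.029 N, so that mass slides down and the 4 kg mass slides up. Taking that direction as positive, Newton's second law for the whole system gives 82.190 − 30.029 = (4 + 10) a, so a = 52.161 / 14 = 3.7258 m/s².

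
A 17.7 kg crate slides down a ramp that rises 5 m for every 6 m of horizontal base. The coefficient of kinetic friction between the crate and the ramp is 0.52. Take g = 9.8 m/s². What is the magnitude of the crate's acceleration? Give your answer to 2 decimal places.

Resolving the weight along the incline: the component pulling the crate down the slope is mg sin 39.81° = 17.7 × 9.8 × 0.6402 = 111.049 N, and the normal force is N = mg cos 39.81° = 17.7 × 9.8 × 0.7682 = 133.252 N.
Kinetic friction acts up the slope with magnitude f = μN = 0.52 × 133.252 = 69.291 N.
Net force along the incline is 111.049 − 69.291 = 41.758 N, so a = 41.758 / 17.7 = 2.3592 m/s².

2.36 m/s²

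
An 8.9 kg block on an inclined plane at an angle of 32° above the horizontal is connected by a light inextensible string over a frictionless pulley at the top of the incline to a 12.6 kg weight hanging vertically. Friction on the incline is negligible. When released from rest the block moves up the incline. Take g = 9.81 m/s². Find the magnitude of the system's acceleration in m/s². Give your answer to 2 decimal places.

For the block on the incline: the weight component along the slope is m₁g sin 32° = 8.9 × 9.81 × 0.5299 = 46.265 N and the normal force is N = m₁g cos 32° = 74.042 N.
Newton's second law for the block (up-slope positive): T − 46.265 = 8.9 a. For the hanging weight (downward positive): 12.6 × 9.81 − T = 12.6 a.
Adding the two equations eliminates T: 77.341 = 21.5 a, so a = 3.5973 m/s².

3.60 m/s²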